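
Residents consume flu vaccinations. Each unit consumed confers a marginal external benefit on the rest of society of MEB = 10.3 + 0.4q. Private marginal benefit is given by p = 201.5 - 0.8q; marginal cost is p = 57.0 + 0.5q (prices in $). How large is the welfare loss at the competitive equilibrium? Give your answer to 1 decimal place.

DWL = $1666.0

Market equilibrium (private): 57.0 + 0.5q = 201.5 - 0.8q → q_m = 111.1538.
Social marginal benefit = demand + MEB = 211.8 - 0.4q.
Set SMB = MC: 211.8 - 0.4q = 57.0 + 0.5q → q* = 172.0000.
The welfare-loss triangle has base |q_m − q*| and height MEB(q_m) (the vertical gap between SMB and MC is zero at q* and MEB at q_m).
DWL = ½ × 60.8462 × 54.7615 = 1666.0146.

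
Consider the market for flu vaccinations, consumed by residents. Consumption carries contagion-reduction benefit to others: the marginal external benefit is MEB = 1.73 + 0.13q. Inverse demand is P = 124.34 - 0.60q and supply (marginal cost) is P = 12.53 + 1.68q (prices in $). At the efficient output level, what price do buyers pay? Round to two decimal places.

P = $92.65

Social marginal benefit = demand + MEB = 126.07 - 0.47q.
Set SMB = MC: 126.07 - 0.47q = 12.53 + 1.68q → q* = 52.8093.
Consumer price on the demand curve at q*: 124.34 − 0.60×52.8093 = 92.6544.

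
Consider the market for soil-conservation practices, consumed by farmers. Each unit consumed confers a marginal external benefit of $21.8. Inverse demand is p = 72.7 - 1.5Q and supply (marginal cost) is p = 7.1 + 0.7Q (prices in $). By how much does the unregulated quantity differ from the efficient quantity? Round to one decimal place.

9.9 units

Market equilibrium (private): 7.1 + 0.7Q = 72.7 - 1.5Q → Q_m = 29.8182.
Social marginal benefit = demand + MEB = 94.5 - 1.5Q.
Set SMB = MC: 94.5 - 1.5Q = 7.1 + 0.7Q → Q* = 39.7273.
Gap = |29.8182 − 39.7273| = 9.9091.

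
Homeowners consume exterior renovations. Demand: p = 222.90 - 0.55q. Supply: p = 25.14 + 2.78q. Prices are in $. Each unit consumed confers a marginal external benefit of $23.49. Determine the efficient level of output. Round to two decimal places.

q* = 66.44

Social marginal benefit = demand + MEB = 246.39 - 0.55q.
Set SMB = MC: 246.39 - 0.55q = 25.14 + 2.78q → q* = 66.4414.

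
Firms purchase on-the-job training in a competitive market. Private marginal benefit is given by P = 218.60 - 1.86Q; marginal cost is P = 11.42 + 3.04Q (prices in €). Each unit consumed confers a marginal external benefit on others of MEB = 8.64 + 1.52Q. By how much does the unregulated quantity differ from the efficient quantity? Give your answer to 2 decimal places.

21.57 units

Market equilibrium (private): 11.42 + 3.04Q = 218.60 - 1.86Q → Q_m = 42.2816.
Social marginal benefit = demand + MEB = 227.24 - 0.34Q.
Set SMB = MC: 227.24 - 0.34Q = 11.42 + 3.04Q → Q* = 63.8521.
Gap = |42.2816 − 63.8521| = 21.5705.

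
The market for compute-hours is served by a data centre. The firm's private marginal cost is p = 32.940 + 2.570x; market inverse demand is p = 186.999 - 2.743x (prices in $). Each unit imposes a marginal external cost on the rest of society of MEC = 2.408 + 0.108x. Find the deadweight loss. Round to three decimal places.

Market equilibrium (private): 32.940 + 2.570x = 186.999 - 2.743x → x_m = 28.9966.
Social marginal cost = private MC + MEC = 35.348 + 2.678x.
Set SMC = demand: 35.348 + 2.678x = 186.999 - 2.743x → x* = 27.9747.
The welfare-loss triangle has base |x_m − x*| and height MEC(x_m) (the vertical gap between SMC and demand is zero at x* and MEC at x_m).
DWL = ½ × 1.0219 × 5.5396 = 2.8305.

DWL = $2.830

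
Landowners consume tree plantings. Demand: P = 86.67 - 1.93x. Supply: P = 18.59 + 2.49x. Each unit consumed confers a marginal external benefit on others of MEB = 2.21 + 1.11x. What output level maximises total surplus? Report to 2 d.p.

x* = 21.24

Social marginal benefit = demand + MEB = 88.88 - 0.82x.
Set SMB = MC: 88.88 - 0.82x = 18.59 + 2.49x → x* = 21.2356.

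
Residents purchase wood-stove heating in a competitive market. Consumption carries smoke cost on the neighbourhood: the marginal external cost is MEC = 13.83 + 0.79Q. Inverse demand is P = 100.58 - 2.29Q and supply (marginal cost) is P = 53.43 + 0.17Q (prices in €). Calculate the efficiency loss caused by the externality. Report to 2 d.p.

Market equilibrium (private): 53.43 + 0.17Q = 100.58 - 2.29Q → Q_m = 19.1667.
Social marginal benefit = demand − MEC = 86.75 - 3.08Q.
Set SMB = MC: 86.75 - 3.08Q = 53.43 + 0.17Q → Q* = 10.2523.
Height of the DWL triangle at Q_m is MC(Q_m) − SMB(Q_m) = MEC(Q_m) = 28.9717.
DWL = ½ × 8.9144 × 28.9717 = 129.1327.

DWL = €129.13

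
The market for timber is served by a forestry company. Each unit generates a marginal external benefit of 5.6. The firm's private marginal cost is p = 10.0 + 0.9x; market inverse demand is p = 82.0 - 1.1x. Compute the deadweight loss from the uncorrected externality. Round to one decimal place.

Market equilibrium (private): 10.0 + 0.9x = 82.0 - 1.1x → x_m = 36.0000.
Social marginal cost = private MC − MEB = 4.4 + 0.9x.
Set SMC = demand: 4.4 + 0.9x = 82.0 - 1.1x → x* = 38.8000.
Between x* and x_m the wedge demand − SMC runs linearly from 0 to MEB(x_m), so the loss is a triangle.
DWL = ½ × 2.8000 × 5.6000 = 7.8400.

DWL = 7.8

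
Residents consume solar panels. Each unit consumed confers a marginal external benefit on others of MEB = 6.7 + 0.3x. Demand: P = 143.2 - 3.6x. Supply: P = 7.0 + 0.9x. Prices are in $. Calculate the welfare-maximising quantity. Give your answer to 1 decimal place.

Social marginal benefit = demand + MEB = 149.9 - 3.3x.
Set SMB = MC: 149.9 - 3.3x = 7.0 + 0.9x → x* = 34.0238.

x* = 34.0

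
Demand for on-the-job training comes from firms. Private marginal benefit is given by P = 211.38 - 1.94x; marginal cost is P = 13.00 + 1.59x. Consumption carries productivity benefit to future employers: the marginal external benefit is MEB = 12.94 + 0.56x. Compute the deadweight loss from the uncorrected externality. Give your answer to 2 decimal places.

Market equilibrium (private): 13.00 + 1.59x = 211.38 - 1.94x → x_m = 56.1983.
Social marginal benefit = demand + MEB = 224.32 - 1.38x.
Set SMB = MC: 224.32 - 1.38x = 13.00 + 1.59x → x* = 71.1515.
The loss is the area between SMB and MC from x* to x_m; with linear curves that's a triangle of height MEB(x_m).
DWL = ½ × 14.9532 × 44.4110 = 332.0433.

DWL = 332.04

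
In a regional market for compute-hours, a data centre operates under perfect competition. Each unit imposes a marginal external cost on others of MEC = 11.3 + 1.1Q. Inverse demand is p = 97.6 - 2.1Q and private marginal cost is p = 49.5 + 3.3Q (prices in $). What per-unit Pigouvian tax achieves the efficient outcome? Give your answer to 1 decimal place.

tax = $17.5 per unit

Social marginal cost = private MC + MEC = 60.8 + 4.4Q.
Set SMC = demand: 60.8 + 4.4Q = 97.6 - 2.1Q → Q* = 5.6615.
The Pigouvian tax equals MEC at Q*: 11.3 + 1.1×5.6615 = 17.5277.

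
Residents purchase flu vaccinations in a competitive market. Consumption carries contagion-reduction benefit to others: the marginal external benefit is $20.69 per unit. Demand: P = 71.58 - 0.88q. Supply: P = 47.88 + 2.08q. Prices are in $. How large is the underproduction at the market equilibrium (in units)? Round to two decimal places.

Market equilibrium (private): 47.88 + 2.08q = 71.58 - 0.88q → q_m = 8.0068.
Social marginal benefit = demand + MEB = 92.27 - 0.88q.
Set SMB = MC: 92.27 - 0.88q = 47.88 + 2.08q → q* = 14.9966.
Gap = |8.0068 − 14.9966| = 6.9898.

6.99 units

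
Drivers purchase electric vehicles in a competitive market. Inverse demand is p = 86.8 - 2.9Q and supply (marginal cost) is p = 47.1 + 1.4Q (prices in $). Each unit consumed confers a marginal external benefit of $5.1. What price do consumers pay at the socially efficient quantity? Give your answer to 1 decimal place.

Social marginal benefit = demand + MEB = 91.9 - 2.9Q.
Set SMB = MC: 91.9 - 2.9Q = 47.1 + 1.4Q → Q* = 10.4186.
Consumer price on the demand curve at Q*: 86.8 − 2.9×10.4186 = 56.5861.

P = $56.6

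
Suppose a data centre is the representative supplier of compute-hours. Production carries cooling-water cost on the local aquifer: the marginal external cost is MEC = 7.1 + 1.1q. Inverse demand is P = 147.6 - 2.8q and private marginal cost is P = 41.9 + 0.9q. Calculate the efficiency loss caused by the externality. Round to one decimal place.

DWL = 154.6

Market equilibrium (private): 41.9 + 0.9q = 147.6 - 2.8q → q_m = 28.5676.
Social marginal cost = private MC + MEC = 49.0 + 2.0q.
Set SMC = demand: 49.0 + 2.0q = 147.6 - 2.8q → q* = 20.5417.
Height of the DWL triangle at q_m is SMC(q_m) − demand(q_m) = MEC(q_m) = 38.5243.
DWL = ½ × 8.0259 × 38.5243 = 154.5961.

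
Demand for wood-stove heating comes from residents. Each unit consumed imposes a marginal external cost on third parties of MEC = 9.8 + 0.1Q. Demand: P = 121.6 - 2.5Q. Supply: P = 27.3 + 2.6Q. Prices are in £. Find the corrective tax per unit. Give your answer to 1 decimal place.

Social marginal benefit = demand − MEC = 111.8 - 2.6Q.
Set SMB = MC: 111.8 - 2.6Q = 27.3 + 2.6Q → Q* = 16.2500.
The Pigouvian tax equals MEC at Q*: 9.8 + 0.1×16.2500 = 11.4250.

tax = £11.4 per unit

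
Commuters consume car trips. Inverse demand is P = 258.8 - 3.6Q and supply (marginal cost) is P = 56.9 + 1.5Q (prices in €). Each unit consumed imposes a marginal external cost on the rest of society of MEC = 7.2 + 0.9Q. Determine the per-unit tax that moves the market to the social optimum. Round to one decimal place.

tax = €36.4 per unit

Social marginal benefit = demand − MEC = 251.6 - 4.5Q.
Set SMB = MC: 251.6 - 4.5Q = 56.9 + 1.5Q → Q* = 32.4500.
The Pigouvian tax equals MEC at Q*: 7.2 + 0.9×32.4500 = 36.4050.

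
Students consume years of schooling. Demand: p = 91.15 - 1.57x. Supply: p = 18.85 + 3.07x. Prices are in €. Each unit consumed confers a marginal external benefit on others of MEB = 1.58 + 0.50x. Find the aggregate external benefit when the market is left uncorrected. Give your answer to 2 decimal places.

€85.32

Market equilibrium (private): 18.85 + 3.07x = 91.15 - 1.57x → x_m = 15.5819.
Total external benefit = ∫₀^{x_m} (1.58 + 0.50x) dx = 1.58×15.5819 + ½×0.50×15.5819² = 85.3183.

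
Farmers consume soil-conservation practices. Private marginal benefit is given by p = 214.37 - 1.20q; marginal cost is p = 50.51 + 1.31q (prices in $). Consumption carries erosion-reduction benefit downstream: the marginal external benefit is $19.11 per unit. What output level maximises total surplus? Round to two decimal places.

q* = 72.90

Social marginal benefit = demand + MEB = 233.48 - 1.20q.
Set SMB = MC: 233.48 - 1.20q = 50.51 + 1.31q → q* = 72.8964.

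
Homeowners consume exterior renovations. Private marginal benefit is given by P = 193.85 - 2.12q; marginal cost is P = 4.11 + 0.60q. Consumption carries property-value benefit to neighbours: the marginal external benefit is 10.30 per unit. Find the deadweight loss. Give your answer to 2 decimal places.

DWL = 19.50

Market equilibrium (private): 4.11 + 0.60q = 193.85 - 2.12q → q_m = 69.7574.
Social marginal benefit = demand + MEB = 204.15 - 2.12q.
Set SMB = MC: 204.15 - 2.12q = 4.11 + 0.60q → q* = 73.5441.
Height of the DWL triangle at q_m is SMB(q_m) − MC(q_m) = MEB(q_m) = 10.3000.
DWL = ½ × 3.7867 × 10.3000 = 19.5015.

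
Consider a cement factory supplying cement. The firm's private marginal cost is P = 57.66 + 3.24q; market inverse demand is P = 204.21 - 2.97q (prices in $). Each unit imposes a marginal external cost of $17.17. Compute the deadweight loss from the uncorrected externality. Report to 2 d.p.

Market equilibrium (private): 57.66 + 3.24q = 204.21 - 2.97q → q_m = 23.5990.
Social marginal cost = private MC + MEC = 74.83 + 3.24q.
Set SMC = demand: 74.83 + 3.24q = 204.21 - 2.97q → q* = 20.8341.
Height of the DWL triangle at q_m is SMC(q_m) − demand(q_m) = MEC(q_m) = 17.1700.
DWL = ½ × 2.7649 × 17.1700 = 23.7367.

DWL = $23.74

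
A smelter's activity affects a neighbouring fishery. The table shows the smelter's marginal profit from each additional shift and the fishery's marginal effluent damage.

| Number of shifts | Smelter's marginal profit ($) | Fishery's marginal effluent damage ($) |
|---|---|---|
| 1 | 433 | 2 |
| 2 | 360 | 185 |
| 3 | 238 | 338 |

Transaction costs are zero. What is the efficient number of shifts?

2

Bargaining reaches the level where marginal profit last exceeds marginal effluent damage.
That holds through level 2 (360 ≥ 185) but not at 3 (238 < 338).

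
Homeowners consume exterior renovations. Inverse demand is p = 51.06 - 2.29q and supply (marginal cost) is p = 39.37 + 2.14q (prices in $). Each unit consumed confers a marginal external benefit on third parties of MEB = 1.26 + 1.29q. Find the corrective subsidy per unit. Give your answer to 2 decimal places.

subsidy = $6.58 per unit

Social marginal benefit = demand + MEB = 52.32 - q.
Set SMB = MC: 52.32 - q = 39.37 + 2.14q → q* = 4.1242.
The Pigouvian subsidy equals MEB at q*: 1.26 + 1.29×4.1242 = 6.5802.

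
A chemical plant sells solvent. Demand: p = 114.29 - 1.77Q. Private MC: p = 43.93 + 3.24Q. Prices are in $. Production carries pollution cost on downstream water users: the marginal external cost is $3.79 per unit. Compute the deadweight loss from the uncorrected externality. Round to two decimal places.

DWL = $1.43

Market equilibrium (private): 43.93 + 3.24Q = 114.29 - 1.77Q → Q_m = 14.0439.
Social marginal cost = private MC + MEC = 47.72 + 3.24Q.
Set SMC = demand: 47.72 + 3.24Q = 114.29 - 1.77Q → Q* = 13.2874.
Height of the DWL triangle at Q_m is SMC(Q_m) − demand(Q_m) = MEC(Q_m) = 3.7900.
DWL = ½ × 0.7565 × 3.7900 = 1.4336.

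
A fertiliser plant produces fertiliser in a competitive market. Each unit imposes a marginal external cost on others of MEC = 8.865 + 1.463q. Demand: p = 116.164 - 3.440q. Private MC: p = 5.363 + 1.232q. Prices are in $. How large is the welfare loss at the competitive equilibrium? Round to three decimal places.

DWL = $154.654

Market equilibrium (private): 5.363 + 1.232q = 116.164 - 3.440q → q_m = 23.7160.
Social marginal cost = private MC + MEC = 14.228 + 2.695q.
Set SMC = demand: 14.228 + 2.695q = 116.164 - 3.440q → q* = 16.6155.
The welfare-loss triangle has base |q_m − q*| and height MEC(q_m) (the vertical gap between SMC and demand is zero at q* and MEC at q_m).
DWL = ½ × 7.1005 × 43.5615 = 154.6542.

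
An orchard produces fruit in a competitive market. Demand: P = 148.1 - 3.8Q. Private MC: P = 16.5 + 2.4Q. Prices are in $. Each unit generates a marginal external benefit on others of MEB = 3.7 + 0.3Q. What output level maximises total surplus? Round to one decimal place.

Q* = 22.9

Social marginal cost = private MC − MEB = 12.8 + 2.1Q.
Set SMC = demand: 12.8 + 2.1Q = 148.1 - 3.8Q → Q* = 22.9322.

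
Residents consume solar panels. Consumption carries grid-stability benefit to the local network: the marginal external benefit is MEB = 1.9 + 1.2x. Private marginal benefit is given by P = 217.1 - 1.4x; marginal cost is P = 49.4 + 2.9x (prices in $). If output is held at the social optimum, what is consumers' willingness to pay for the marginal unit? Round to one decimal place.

Social marginal benefit = demand + MEB = 219.0 - 0.2x.
Set SMB = MC: 219.0 - 0.2x = 49.4 + 2.9x → x* = 54.7097.
Consumer price on the demand curve at x*: 217.1 − 1.4×54.7097 = 140.5064.

P = $140.5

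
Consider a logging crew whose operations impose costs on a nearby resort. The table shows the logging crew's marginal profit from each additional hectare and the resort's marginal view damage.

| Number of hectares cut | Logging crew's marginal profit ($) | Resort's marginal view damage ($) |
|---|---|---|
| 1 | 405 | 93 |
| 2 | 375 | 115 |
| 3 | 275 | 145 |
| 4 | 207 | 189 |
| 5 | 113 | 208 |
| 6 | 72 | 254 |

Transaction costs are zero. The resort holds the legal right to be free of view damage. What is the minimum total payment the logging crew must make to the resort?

$542

Efficient level: marginal profit ≥ marginal view damage through level 4, so k* = 4.
With the resort holding the right, the logging crew must at least compensate total damage at k*: 93 + 115 + 145 + 189 = 542.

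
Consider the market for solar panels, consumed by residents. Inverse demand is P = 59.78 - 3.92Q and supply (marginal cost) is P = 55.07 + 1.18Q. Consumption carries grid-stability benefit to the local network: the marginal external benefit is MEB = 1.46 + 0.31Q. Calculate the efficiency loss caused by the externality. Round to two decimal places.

Market equilibrium (private): 55.07 + 1.18Q = 59.78 - 3.92Q → Q_m = 0.9235.
Social marginal benefit = demand + MEB = 61.24 - 3.61Q.
Set SMB = MC: 61.24 - 3.61Q = 55.07 + 1.18Q → Q* = 1.2881.
Between Q* and Q_m the wedge SMB − MC runs linearly from 0 to MEB(Q_m), so the loss is a triangle.
DWL = ½ × 0.3646 × 1.7463 = 0.3184.

DWL = 0.32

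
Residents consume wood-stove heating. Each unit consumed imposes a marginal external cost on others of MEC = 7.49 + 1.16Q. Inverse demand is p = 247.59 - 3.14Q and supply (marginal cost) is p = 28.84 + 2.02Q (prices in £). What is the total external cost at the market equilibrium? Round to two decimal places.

Market equilibrium (private): 28.84 + 2.02Q = 247.59 - 3.14Q → Q_m = 42.3934.
Total external cost = ∫₀^{Q_m} (7.49 + 1.16Q) dQ = 7.49×42.3934 + ½×1.16×42.3934² = 1359.9028.

£1359.90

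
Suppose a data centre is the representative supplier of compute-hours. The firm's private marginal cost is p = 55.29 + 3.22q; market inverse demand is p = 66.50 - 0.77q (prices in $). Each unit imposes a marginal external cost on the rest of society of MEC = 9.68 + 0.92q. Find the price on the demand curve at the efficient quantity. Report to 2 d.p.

Social marginal cost = private MC + MEC = 64.97 + 4.14q.
Set SMC = demand: 64.97 + 4.14q = 66.50 - 0.77q → q* = 0.3116.
Consumer price on the demand curve at q*: 66.50 − 0.77×0.3116 = 66.2601.

P = $66.26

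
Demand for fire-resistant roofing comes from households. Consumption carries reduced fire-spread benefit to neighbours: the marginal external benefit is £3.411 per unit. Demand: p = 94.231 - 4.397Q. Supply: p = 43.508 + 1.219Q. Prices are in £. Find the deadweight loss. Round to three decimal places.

DWL = £1.036

Market equilibrium (private): 43.508 + 1.219Q = 94.231 - 4.397Q → Q_m = 9.0319.
Social marginal benefit = demand + MEB = 97.642 - 4.397Q.
Set SMB = MC: 97.642 - 4.397Q = 43.508 + 1.219Q → Q* = 9.6392.
The loss is the area between SMB and MC from Q* to Q_m; with linear curves that's a triangle of height MEB(Q_m).
DWL = ½ × 0.6073 × 3.4110 = 1.0358.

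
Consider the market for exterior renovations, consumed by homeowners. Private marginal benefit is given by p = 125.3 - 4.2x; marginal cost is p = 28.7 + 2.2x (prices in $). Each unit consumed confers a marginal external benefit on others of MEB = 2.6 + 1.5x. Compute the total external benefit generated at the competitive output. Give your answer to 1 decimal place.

$210.1

Market equilibrium (private): 28.7 + 2.2x = 125.3 - 4.2x → x_m = 15.0938.
Total external benefit = ∫₀^{x_m} (2.6 + 1.5x) dx = 2.6×15.0938 + ½×1.5×15.0938² = 210.1110.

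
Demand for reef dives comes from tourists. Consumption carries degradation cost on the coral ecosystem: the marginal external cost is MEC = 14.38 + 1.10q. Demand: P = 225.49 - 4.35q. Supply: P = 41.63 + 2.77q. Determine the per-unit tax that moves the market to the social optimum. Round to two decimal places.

Social marginal benefit = demand − MEC = 211.11 - 5.45q.
Set SMB = MC: 211.11 - 5.45q = 41.63 + 2.77q → q* = 20.6180.
The Pigouvian tax equals MEC at q*: 14.38 + 1.10×20.6180 = 37.0598.

tax = 37.06 per unit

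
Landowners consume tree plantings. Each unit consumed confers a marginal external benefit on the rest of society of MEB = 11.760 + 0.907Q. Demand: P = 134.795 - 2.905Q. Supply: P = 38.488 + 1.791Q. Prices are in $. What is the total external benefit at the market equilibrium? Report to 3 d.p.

$431.915

Market equilibrium (private): 38.488 + 1.791Q = 134.795 - 2.905Q → Q_m = 20.5083.
Total external benefit = ∫₀^{Q_m} (11.760 + 0.907Q) dQ = 11.760×20.5083 + ½×0.907×20.5083² = 431.9153.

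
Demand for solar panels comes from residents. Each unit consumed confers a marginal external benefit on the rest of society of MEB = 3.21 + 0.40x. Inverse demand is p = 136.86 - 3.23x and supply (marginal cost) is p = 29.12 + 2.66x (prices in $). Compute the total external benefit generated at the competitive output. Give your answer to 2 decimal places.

Market equilibrium (private): 29.12 + 2.66x = 136.86 - 3.23x → x_m = 18.2920.
Total external benefit = ∫₀^{x_m} (3.21 + 0.40x) dx = 3.21×18.2920 + ½×0.40×18.2920² = 125.6368.

$125.64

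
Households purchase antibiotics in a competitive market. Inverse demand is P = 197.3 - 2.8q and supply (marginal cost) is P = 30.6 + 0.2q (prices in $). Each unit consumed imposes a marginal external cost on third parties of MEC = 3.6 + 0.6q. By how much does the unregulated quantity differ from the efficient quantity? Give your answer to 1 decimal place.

Market equilibrium (private): 30.6 + 0.2q = 197.3 - 2.8q → q_m = 55.5667.
Social marginal benefit = demand − MEC = 193.7 - 3.4q.
Set SMB = MC: 193.7 - 3.4q = 30.6 + 0.2q → q* = 45.3056.
Gap = |55.5667 − 45.3056| = 10.2611.

10.3 units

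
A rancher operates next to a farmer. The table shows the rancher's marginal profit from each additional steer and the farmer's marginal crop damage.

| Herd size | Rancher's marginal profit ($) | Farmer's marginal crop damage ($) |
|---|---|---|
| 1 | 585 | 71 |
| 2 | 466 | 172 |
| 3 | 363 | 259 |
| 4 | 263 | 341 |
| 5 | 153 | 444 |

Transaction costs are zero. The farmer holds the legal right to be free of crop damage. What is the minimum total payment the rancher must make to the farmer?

$502

Efficient level: marginal profit ≥ marginal crop damage through level 3, so k* = 3.
With the farmer holding the right, the rancher must at least compensate total damage at k*: 71 + 172 + 259 = 502.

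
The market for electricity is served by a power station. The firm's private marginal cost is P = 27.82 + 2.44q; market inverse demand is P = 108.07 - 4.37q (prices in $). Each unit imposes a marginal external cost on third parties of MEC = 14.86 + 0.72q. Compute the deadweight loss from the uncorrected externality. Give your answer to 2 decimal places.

Market equilibrium (private): 27.82 + 2.44q = 108.07 - 4.37q → q_m = 11.7841.
Social marginal cost = private MC + MEC = 42.68 + 3.16q.
Set SMC = demand: 42.68 + 3.16q = 108.07 - 4.37q → q* = 8.6839.
The welfare-loss triangle has base |q_m − q*| and height MEC(q_m) (the vertical gap between SMC and demand is zero at q* and MEC at q_m).
DWL = ½ × 3.1002 × 23.3446 = 36.1865.

DWL = $36.19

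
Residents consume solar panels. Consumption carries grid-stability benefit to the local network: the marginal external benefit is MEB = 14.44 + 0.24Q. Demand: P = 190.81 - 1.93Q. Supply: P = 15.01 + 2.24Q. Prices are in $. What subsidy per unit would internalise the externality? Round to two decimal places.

Social marginal benefit = demand + MEB = 205.25 - 1.69Q.
Set SMB = MC: 205.25 - 1.69Q = 15.01 + 2.24Q → Q* = 48.4071.
The Pigouvian subsidy equals MEB at Q*: 14.44 + 0.24×48.4071 = 26.0577.

subsidy = $26.06 per unit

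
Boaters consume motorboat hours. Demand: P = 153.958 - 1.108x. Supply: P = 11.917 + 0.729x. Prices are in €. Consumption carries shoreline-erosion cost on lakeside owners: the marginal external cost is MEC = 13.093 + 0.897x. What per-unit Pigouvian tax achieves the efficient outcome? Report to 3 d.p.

tax = €55.400 per unit

Social marginal benefit = demand − MEC = 140.865 - 2.005x.
Set SMB = MC: 140.865 - 2.005x = 11.917 + 0.729x → x* = 47.1646.
The Pigouvian tax equals MEC at x*: 13.093 + 0.897×47.1646 = 55.3996.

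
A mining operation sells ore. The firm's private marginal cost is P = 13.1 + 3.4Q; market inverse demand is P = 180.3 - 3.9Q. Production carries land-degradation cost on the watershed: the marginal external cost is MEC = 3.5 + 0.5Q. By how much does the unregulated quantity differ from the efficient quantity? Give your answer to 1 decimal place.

1.9 units

Market equilibrium (private): 13.1 + 3.4Q = 180.3 - 3.9Q → Q_m = 22.9041.
Social marginal cost = private MC + MEC = 16.6 + 3.9Q.
Set SMC = demand: 16.6 + 3.9Q = 180.3 - 3.9Q → Q* = 20.9872.
Gap = |22.9041 − 20.9872| = 1.9169.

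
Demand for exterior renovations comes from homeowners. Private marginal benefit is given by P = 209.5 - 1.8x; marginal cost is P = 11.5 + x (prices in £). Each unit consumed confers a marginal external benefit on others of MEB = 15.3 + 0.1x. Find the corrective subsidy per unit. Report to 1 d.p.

subsidy = £23.2 per unit

Social marginal benefit = demand + MEB = 224.8 - 1.7x.
Set SMB = MC: 224.8 - 1.7x = 11.5 + x → x* = 79.0000.
The Pigouvian subsidy equals MEB at x*: 15.3 + 0.1×79.0000 = 23.2000.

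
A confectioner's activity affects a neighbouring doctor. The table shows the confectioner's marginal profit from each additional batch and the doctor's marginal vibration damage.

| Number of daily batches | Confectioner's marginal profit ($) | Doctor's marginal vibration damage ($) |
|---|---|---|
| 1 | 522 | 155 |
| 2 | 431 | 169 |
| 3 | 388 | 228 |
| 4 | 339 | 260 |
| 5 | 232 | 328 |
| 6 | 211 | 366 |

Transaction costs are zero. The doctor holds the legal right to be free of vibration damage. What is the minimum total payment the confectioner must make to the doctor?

$812

Efficient level: marginal profit ≥ marginal vibration damage through level 4, so k* = 4.
With the doctor holding the right, the confectioner must at least compensate total damage at k*: 155 + 169 + 228 + 260 = 812.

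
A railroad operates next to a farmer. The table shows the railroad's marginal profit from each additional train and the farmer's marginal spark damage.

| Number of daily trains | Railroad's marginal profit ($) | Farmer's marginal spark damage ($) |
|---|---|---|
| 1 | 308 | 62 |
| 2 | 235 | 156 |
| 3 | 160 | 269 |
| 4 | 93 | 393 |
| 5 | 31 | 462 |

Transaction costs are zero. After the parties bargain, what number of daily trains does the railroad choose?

2

Bargaining reaches the level where marginal profit last exceeds marginal spark damage.
That holds through level 2 (235 ≥ 156) but not at 3 (160 < 269).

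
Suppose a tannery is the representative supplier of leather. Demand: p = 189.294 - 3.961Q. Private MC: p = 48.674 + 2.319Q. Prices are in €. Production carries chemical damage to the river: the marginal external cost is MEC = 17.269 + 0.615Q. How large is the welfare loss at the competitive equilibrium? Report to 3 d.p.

DWL = €69.868

Market equilibrium (private): 48.674 + 2.319Q = 189.294 - 3.961Q → Q_m = 22.3917.
Social marginal cost = private MC + MEC = 65.943 + 2.934Q.
Set SMC = demand: 65.943 + 2.934Q = 189.294 - 3.961Q → Q* = 17.8899.
Height of the DWL triangle at Q_m is SMC(Q_m) − demand(Q_m) = MEC(Q_m) = 31.0399.
DWL = ½ × 4.5018 × 31.0399 = 69.8677.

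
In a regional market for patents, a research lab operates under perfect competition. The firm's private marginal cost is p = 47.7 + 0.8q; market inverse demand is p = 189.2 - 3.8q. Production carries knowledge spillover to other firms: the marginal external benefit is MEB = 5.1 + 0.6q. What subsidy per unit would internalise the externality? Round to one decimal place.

subsidy = 27.1 per unit

Social marginal cost = private MC − MEB = 42.6 + 0.2q.
Set SMC = demand: 42.6 + 0.2q = 189.2 - 3.8q → q* = 36.6500.
The Pigouvian subsidy equals MEB at q*: 5.1 + 0.6×36.6500 = 27.0900.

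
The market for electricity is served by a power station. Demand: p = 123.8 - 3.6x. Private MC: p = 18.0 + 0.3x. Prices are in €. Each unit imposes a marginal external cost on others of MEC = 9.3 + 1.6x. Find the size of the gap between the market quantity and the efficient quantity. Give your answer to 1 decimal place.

9.6 units

Market equilibrium (private): 18.0 + 0.3x = 123.8 - 3.6x → x_m = 27.1282.
Social marginal cost = private MC + MEC = 27.3 + 1.9x.
Set SMC = demand: 27.3 + 1.9x = 123.8 - 3.6x → x* = 17.5455.
Gap = |27.1282 − 17.5455| = 9.5827.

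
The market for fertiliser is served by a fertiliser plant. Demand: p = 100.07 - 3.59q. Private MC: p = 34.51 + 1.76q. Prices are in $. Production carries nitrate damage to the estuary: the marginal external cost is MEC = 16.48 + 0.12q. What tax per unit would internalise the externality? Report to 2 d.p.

Social marginal cost = private MC + MEC = 50.99 + 1.88q.
Set SMC = demand: 50.99 + 1.88q = 100.07 - 3.59q → q* = 8.9726.
The Pigouvian tax equals MEC at q*: 16.48 + 0.12×8.9726 = 17.5567.

tax = $17.56 per unit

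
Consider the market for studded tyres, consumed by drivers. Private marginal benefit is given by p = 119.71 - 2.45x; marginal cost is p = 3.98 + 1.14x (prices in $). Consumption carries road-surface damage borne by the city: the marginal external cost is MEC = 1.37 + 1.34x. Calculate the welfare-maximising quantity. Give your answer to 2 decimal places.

Social marginal benefit = demand − MEC = 118.34 - 3.79x.
Set SMB = MC: 118.34 - 3.79x = 3.98 + 1.14x → x* = 23.1968.

x* = 23.20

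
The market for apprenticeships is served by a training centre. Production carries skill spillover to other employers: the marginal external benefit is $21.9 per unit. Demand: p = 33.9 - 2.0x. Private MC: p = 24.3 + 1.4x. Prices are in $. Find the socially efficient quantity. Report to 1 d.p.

Social marginal cost = private MC − MEB = 2.4 + 1.4x.
Set SMC = demand: 2.4 + 1.4x = 33.9 - 2.0x → x* = 9.2647.

x* = 9.3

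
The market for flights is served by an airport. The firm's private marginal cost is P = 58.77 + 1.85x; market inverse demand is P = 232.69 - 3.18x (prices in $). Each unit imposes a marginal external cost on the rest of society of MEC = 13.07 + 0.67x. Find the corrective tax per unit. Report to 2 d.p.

tax = $31.98 per unit

Social marginal cost = private MC + MEC = 71.84 + 2.52x.
Set SMC = demand: 71.84 + 2.52x = 232.69 - 3.18x → x* = 28.2193.
The Pigouvian tax equals MEC at x*: 13.07 + 0.67×28.2193 = 31.9769.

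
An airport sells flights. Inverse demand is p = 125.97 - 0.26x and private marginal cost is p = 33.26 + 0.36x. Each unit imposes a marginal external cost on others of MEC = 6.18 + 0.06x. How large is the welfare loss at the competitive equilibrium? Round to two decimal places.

DWL = 168.81

Market equilibrium (private): 33.26 + 0.36x = 125.97 - 0.26x → x_m = 149.5323.
Social marginal cost = private MC + MEC = 39.44 + 0.42x.
Set SMC = demand: 39.44 + 0.42x = 125.97 - 0.26x → x* = 127.2500.
Between x* and x_m the wedge SMC − demand runs linearly from 0 to MEC(x_m), so the loss is a triangle.
DWL = ½ × 22.2823 × 15.1519 = 168.8096.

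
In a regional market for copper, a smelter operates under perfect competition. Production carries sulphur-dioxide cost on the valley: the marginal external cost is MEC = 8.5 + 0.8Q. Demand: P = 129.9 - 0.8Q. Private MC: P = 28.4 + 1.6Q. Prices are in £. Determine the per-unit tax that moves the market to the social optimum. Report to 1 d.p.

Social marginal cost = private MC + MEC = 36.9 + 2.4Q.
Set SMC = demand: 36.9 + 2.4Q = 129.9 - 0.8Q → Q* = 29.0625.
The Pigouvian tax equals MEC at Q*: 8.5 + 0.8×29.0625 = 31.7500.

tax = £31.8 per unit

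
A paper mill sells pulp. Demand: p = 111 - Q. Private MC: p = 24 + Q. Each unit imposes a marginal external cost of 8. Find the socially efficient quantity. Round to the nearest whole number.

Q* = 40

Social marginal cost = private MC + MEC = 32 + Q.
Set SMC = demand: 32 + Q = 111 - Q → Q* = 39.5000.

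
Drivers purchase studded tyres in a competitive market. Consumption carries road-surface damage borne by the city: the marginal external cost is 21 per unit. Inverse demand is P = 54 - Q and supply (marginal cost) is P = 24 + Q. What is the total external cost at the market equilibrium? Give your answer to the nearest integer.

315

Market equilibrium (private): 24 + Q = 54 - Q → Q_m = 15.0000.
Total external cost = MEC × Q_m = 21 × 15.0000 = 315.0000.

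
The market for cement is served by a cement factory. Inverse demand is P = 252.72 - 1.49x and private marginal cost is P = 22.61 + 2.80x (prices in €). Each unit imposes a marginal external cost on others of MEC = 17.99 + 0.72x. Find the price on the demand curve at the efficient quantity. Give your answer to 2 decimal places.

P = €189.63

Social marginal cost = private MC + MEC = 40.60 + 3.52x.
Set SMC = demand: 40.60 + 3.52x = 252.72 - 1.49x → x* = 42.3393.
Consumer price on the demand curve at x*: 252.72 − 1.49×42.3393 = 189.6344.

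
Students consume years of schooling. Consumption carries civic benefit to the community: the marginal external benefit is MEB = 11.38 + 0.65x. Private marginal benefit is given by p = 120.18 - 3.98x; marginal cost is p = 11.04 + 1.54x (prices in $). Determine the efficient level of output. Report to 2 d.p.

Social marginal benefit = demand + MEB = 131.56 - 3.33x.
Set SMB = MC: 131.56 - 3.33x = 11.04 + 1.54x → x* = 24.7474.

x* = 24.75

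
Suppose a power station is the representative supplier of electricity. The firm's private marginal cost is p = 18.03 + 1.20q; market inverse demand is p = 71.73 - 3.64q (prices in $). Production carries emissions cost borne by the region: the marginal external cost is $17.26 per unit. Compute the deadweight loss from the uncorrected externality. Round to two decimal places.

Market equilibrium (private): 18.03 + 1.20q = 71.73 - 3.64q → q_m = 11.0950.
Social marginal cost = private MC + MEC = 35.29 + 1.20q.
Set SMC = demand: 35.29 + 1.20q = 71.73 - 3.64q → q* = 7.5289.
The welfare-loss triangle has base |q_m − q*| and height MEC(q_m) (the vertical gap between SMC and demand is zero at q* and MEC at q_m).
DWL = ½ × 3.5661 × 17.2600 = 30.7754.

DWL = $30.78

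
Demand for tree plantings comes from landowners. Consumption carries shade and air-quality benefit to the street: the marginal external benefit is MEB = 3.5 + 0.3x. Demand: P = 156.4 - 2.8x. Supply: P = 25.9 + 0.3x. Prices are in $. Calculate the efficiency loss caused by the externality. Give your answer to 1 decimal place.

DWL = $46.5

Market equilibrium (private): 25.9 + 0.3x = 156.4 - 2.8x → x_m = 42.0968.
Social marginal benefit = demand + MEB = 159.9 - 2.5x.
Set SMB = MC: 159.9 - 2.5x = 25.9 + 0.3x → x* = 47.8571.
The loss is the area between SMB and MC from x* to x_m; with linear curves that's a triangle of height MEB(x_m).
DWL = ½ × 5.7603 × 16.1290 = 46.4539.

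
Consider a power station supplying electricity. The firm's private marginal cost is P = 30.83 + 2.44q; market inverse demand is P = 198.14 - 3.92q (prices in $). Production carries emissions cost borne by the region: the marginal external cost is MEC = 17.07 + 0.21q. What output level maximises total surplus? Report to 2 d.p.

q* = 22.87

Social marginal cost = private MC + MEC = 47.90 + 2.65q.
Set SMC = demand: 47.90 + 2.65q = 198.14 - 3.92q → q* = 22.8676.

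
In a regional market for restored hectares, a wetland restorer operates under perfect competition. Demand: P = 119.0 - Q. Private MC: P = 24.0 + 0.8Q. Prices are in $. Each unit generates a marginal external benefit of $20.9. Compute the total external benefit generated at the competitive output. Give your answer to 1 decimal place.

$1103.1

Market equilibrium (private): 24.0 + 0.8Q = 119.0 - Q → Q_m = 52.7778.
Total external benefit = MEB × Q_m = 20.9 × 52.7778 = 1103.0560.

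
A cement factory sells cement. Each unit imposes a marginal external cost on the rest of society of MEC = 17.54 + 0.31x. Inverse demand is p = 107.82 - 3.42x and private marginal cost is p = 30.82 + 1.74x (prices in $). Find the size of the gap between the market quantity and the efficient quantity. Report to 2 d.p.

Market equilibrium (private): 30.82 + 1.74x = 107.82 - 3.42x → x_m = 14.9225.
Social marginal cost = private MC + MEC = 48.36 + 2.05x.
Set SMC = demand: 48.36 + 2.05x = 107.82 - 3.42x → x* = 10.8702.
Gap = |14.9225 − 10.8702| = 4.0523.

4.05 units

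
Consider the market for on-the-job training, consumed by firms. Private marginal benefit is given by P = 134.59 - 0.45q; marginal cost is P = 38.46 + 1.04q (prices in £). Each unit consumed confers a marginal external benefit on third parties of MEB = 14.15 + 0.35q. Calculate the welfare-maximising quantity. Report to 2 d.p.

Social marginal benefit = demand + MEB = 148.74 - 0.10q.
Set SMB = MC: 148.74 - 0.10q = 38.46 + 1.04q → q* = 96.7368.

q* = 96.74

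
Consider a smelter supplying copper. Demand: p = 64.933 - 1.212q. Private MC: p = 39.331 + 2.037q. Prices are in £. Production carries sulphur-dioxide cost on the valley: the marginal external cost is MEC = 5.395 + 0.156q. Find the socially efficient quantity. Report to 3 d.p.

q* = 5.935

Social marginal cost = private MC + MEC = 44.726 + 2.193q.
Set SMC = demand: 44.726 + 2.193q = 64.933 - 1.212q → q* = 5.9345.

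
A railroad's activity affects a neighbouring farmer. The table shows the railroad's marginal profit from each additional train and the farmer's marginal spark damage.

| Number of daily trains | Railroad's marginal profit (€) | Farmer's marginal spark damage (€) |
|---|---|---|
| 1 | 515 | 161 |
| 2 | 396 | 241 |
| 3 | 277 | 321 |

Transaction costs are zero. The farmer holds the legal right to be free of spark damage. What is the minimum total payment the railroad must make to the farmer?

Efficient level: marginal profit ≥ marginal spark damage through level 2, so k* = 2.
With the farmer holding the right, the railroad must at least compensate total damage at k*: 161 + 241 = 402.

€402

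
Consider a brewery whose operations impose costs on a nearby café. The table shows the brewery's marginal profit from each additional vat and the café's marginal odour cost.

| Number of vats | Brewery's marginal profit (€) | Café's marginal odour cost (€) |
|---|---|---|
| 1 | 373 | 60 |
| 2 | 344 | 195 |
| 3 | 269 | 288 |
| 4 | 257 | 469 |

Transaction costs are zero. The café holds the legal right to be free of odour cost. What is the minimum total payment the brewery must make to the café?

€255

Efficient level: marginal profit ≥ marginal odour cost through level 2, so k* = 2.
With the café holding the right, the brewery must at least compensate total damage at k*: 60 + 195 = 255.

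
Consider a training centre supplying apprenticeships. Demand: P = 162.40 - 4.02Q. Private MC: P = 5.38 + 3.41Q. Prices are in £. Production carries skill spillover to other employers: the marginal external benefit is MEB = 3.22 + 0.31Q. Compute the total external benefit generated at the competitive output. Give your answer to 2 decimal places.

£137.27

Market equilibrium (private): 5.38 + 3.41Q = 162.40 - 4.02Q → Q_m = 21.1332.
Total external benefit = ∫₀^{Q_m} (3.22 + 0.31Q) dQ = 3.22×21.1332 + ½×0.31×21.1332² = 137.2738.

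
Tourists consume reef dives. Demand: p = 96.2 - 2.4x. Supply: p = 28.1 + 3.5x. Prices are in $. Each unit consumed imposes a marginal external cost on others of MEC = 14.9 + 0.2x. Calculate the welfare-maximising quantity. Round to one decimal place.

Social marginal benefit = demand − MEC = 81.3 - 2.6x.
Set SMB = MC: 81.3 - 2.6x = 28.1 + 3.5x → x* = 8.7213.

x* = 8.7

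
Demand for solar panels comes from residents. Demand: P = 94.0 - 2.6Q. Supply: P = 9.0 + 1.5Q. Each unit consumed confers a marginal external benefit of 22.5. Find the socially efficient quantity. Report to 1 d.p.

Q* = 26.2

Social marginal benefit = demand + MEB = 116.5 - 2.6Q.
Set SMB = MC: 116.5 - 2.6Q = 9.0 + 1.5Q → Q* = 26.2195.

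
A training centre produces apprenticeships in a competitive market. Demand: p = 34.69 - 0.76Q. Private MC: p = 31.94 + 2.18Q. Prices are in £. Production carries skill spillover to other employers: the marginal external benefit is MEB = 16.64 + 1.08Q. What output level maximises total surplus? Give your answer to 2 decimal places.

Social marginal cost = private MC − MEB = 15.30 + 1.10Q.
Set SMC = demand: 15.30 + 1.10Q = 34.69 - 0.76Q → Q* = 10.4247.

Q* = 10.42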